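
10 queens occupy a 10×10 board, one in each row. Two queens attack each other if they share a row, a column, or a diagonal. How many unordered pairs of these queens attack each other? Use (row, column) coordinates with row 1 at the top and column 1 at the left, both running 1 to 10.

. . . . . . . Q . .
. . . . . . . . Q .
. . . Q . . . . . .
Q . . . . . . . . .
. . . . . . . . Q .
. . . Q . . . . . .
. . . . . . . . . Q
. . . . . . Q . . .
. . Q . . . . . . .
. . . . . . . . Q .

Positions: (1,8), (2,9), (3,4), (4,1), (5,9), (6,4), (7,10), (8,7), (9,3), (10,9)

6

Same column: (2,9)–(5,9) (column 9); (2,9)–(10,9) (column 9); (3,4)–(6,4) (column 4); (5,9)–(10,9) (column 9).
Same diagonal: (1,8)–(2,9) (|1−2| = |8−9| = 1); (8,7)–(10,9) (|8−10| = |7−9| = 2).
Total attacking pairs: 6.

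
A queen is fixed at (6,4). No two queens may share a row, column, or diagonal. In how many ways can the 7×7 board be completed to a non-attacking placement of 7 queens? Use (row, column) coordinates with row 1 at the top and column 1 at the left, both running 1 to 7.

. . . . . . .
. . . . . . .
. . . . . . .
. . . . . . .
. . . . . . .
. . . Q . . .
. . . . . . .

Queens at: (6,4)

6

Branch on row 1: col 1 → 1; col 2 → 1; col 3 → 1; col 5 → 1; col 6 → 1; col 7 → 1.
Sum: 1 + 1 + 1 + 1 + 1 + 1 = 6.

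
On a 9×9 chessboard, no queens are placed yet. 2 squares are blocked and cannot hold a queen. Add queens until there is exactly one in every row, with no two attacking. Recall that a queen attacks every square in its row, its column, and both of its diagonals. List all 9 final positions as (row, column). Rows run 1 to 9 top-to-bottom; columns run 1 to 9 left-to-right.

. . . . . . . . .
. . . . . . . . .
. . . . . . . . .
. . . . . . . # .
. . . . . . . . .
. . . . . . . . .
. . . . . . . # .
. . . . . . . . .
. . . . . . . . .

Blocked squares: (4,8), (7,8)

(1,4) (2,1) (3,9) (4,6) (5,3) (6,7) (7,2) (8,8) (9,5)

Row 1: Safe: 1, 2, 3, 4, 5, 6, 7, 8, 9. Place at column 4.
Row 2: attacked by (1,4)→{3,4,5}. Safe: 1, 2, 6, 7, 8, 9. Place at column 1.
Row 3: attacked by (1,4)→{2,4,6}; (2,1)→{1,2}. Safe: 3, 5, 7, 8, 9. Place at column 9.
Row 4: attacked by (1,4)→{1,4,7}; (2,1)→{1,3}; (3,9)→{8,9}. Blocked: 8. Safe: 2, 5, 6. Place at column 6.
Row 5: attacked by (1,4)→{4,8}; (2,1)→{1,4}; (3,9)→{7,9}; (4,6)→{5,6,7}. Safe: 2, 3. Place at column 3.
Row 6: attacked by (1,4)→{4,9}; (2,1)→{1,5}; (3,9)→{6,9}; (4,6)→{4,6,8}; (5,3)→{2,3,4}. Safe: 7. Place at column 7.
Row 7: attacked by (1,4)→{4}; (2,1)→{1,6}; (3,9)→{5,9}; (4,6)→{3,6,9}; (5,3)→{1,3,5}; (6,7)→{6,7,8}. Blocked: 8. Safe: 2. Place at column 2.
Row 8: attacked by (1,4)→{4}; (2,1)→{1,7}; (3,9)→{4,9}; (4,6)→{2,6}; (5,3)→{3,6}; (6,7)→{5,7,9}; (7,2)→{1,2,3}. Safe: 8. Place at column 8.
Row 9: attacked by (1,4)→{4}; (2,1)→{1,8}; (3,9)→{3,9}; (4,6)→{1,6}; (5,3)→{3,7}; (6,7)→{4,7}; (7,2)→{2,4}; (8,8)→{7,8,9}. Safe: 5. Place at column 5.
Columns [4, 1, 9, 6, 3, 7, 2, 8, 5], r−c [-3, 1, -6, -2, 2, -1, 5, 0, 4], r+c [5, 3, 12, 10, 8, 13, 9, 16, 14] are all distinct, so no two queens attack.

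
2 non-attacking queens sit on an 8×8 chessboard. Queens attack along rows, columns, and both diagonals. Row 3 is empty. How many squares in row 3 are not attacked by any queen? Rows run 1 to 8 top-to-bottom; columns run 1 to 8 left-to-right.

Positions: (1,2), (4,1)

5

(1,2) attacks row 3 at column 2 and diagonals 4.
(4,1) attacks row 3 at column 1 and diagonals 2.
Attacked columns: {1, 2, 4}. Safe: {3, 5, 6, 7, 8}.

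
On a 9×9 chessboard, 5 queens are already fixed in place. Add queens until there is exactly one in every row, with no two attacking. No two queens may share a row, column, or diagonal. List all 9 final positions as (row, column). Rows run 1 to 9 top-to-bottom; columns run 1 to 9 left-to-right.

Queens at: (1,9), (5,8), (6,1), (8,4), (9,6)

(1,9) (2,3) (3,5) (4,2) (5,8) (6,1) (7,7) (8,4) (9,6)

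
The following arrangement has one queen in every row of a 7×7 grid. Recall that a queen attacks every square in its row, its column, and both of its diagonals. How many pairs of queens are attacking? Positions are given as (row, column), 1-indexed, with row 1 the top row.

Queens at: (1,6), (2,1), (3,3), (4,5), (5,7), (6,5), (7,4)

Same column: (4,5)–(6,5) (column 5).
Same diagonal: (2,1)–(6,5) (|2−6| = |1−5| = 4); (6,5)–(7,4) (|6−7| = |5−4| = 1).
Total attacking pairs: 3.

3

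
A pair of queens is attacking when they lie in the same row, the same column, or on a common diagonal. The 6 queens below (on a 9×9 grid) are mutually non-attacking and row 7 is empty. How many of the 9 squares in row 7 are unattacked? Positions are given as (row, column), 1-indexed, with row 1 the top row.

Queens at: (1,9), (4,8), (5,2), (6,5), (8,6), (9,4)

(1,9) attacks row 7 at column 9 and diagonals 3.
(4,8) attacks row 7 at column 8 and diagonals 5.
(5,2) attacks row 7 at column 2 and diagonals 4.
(6,5) attacks row 7 at column 5 and diagonals 4, 6.
(8,6) attacks row 7 at column 6 and diagonals 5, 7.
(9,4) attacks row 7 at column 4 and diagonals 2, 6.
Attacked columns: {2, 3, 4, 5, 6, 7, 8, 9}. Safe: {1}.

1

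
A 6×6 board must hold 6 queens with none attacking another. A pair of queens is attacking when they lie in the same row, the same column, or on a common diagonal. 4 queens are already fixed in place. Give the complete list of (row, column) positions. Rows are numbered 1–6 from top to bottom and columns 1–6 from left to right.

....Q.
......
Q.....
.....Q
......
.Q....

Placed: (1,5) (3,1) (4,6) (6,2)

Row 2: attacked by (1,5)→{4,5,6}; (3,1)→{1,2}; (4,6)→{4,6}; (6,2)→{2,6}. Safe: 3. Place at column 3.
Row 5: attacked by (1,5)→{1,5}; (2,3)→{3,6}; (3,1)→{1,3}; (4,6)→{5,6}; (6,2)→{1,2,3}. Safe: 4. Place at column 4.
Columns [5, 3, 1, 6, 4, 2], r−c [-4, -1, 2, -2, 1, 4], r+c [6, 5, 4, 10, 9, 8] are all distinct, so no two queens attack.

(1,5) (2,3) (3,1) (4,6) (5,4) (6,2)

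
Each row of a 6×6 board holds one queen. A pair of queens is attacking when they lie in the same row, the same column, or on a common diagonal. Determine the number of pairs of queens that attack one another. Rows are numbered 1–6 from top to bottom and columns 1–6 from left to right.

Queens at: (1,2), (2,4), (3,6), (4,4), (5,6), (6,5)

4

Same column: (2,4)–(4,4) (column 4); (3,6)–(5,6) (column 6).
Same diagonal: (1,2)–(5,6) (|1−5| = |2−6| = 4); (5,6)–(6,5) (|5−6| = |6−5| = 1).
Total attacking pairs: 4.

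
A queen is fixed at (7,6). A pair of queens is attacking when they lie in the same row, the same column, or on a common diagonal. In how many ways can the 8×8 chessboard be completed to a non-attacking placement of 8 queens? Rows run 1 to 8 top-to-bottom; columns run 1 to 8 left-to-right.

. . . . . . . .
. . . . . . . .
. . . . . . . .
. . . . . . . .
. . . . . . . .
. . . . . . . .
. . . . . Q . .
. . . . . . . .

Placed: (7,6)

Branch on row 1: col 1 → 1; col 2 → 3; col 3 → 0; col 4 → 3; col 5 → 6; col 7 → 1; col 8 → 0.
Sum: 1 + 3 + 0 + 3 + 6 + 1 + 0 = 14.

14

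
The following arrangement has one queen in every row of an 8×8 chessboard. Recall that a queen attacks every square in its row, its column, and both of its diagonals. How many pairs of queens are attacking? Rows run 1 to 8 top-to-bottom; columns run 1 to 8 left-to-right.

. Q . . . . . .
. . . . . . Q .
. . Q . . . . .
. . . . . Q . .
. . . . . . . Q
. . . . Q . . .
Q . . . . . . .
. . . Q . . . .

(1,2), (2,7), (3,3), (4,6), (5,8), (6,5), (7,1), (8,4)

All columns are distinct and no two queens satisfy |Δrow| = |Δcol|, so no pair attacks.

0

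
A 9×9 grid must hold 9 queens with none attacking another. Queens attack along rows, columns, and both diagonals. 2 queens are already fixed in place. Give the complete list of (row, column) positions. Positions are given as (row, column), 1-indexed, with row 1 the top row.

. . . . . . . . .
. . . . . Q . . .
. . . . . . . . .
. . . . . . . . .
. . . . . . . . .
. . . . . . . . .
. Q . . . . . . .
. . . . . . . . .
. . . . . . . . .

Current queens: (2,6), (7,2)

(1,4) (2,6) (3,9) (4,3) (5,1) (6,8) (7,2) (8,5) (9,7)

Row 1: attacked by (2,6)→{5,6,7}; (7,2)→{2,8}. Safe: 1, 3, 4, 9. Place at column 4.
Row 3: attacked by (1,4)→{2,4,6}; (2,6)→{5,6,7}; (7,2)→{2,6}. Safe: 1, 3, 8, 9. Place at column 9.
Row 4: attacked by (1,4)→{1,4,7}; (2,6)→{4,6,8}; (3,9)→{8,9}; (7,2)→{2,5}. Safe: 3. Place at column 3.
Row 5: attacked by (1,4)→{4,8}; (2,6)→{3,6,9}; (3,9)→{7,9}; (4,3)→{2,3,4}; (7,2)→{2,4}. Safe: 1, 5. Place at column 1.
Row 6: attacked by (1,4)→{4,9}; (2,6)→{2,6}; (3,9)→{6,9}; (4,3)→{1,3,5}; (5,1)→{1,2}; (7,2)→{1,2,3}. Safe: 7, 8. Place at column 8.
Row 8: attacked by (1,4)→{4}; (2,6)→{6}; (3,9)→{4,9}; (4,3)→{3,7}; (5,1)→{1,4}; (6,8)→{6,8}; (7,2)→{1,2,3}. Safe: 5. Place at column 5.
Row 9: attacked by (1,4)→{4}; (2,6)→{6}; (3,9)→{3,9}; (4,3)→{3,8}; (5,1)→{1,5}; (6,8)→{5,8}; (7,2)→{2,4}; (8,5)→{4,5,6}. Safe: 7. Place at column 7.
Columns [4, 6, 9, 3, 1, 8, 2, 5, 7], r−c [-3, -4, -6, 1, 4, -2, 5, 3, 2], r+c [5, 8, 12, 7, 6, 14, 9, 13, 16] are all distinct, so no two queens attack.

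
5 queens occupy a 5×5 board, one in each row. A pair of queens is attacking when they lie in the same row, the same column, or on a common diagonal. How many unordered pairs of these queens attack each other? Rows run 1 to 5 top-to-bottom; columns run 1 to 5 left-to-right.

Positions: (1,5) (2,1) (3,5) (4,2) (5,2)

3

Same column: (1,5)–(3,5) (column 5); (4,2)–(5,2) (column 2).
Same diagonal: (1,5)–(4,2) (|1−4| = |5−2| = 3).
Total attacking pairs: 3.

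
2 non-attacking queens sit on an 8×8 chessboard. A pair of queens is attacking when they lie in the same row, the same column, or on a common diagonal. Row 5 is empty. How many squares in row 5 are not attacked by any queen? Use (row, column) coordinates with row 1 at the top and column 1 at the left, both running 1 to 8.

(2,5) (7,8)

(2,5) attacks row 5 at column 5 and diagonals 2, 8.
(7,8) attacks row 5 at column 8 and diagonals 6.
Attacked columns: {2, 5, 6, 8}. Safe: {1, 3, 4, 7}.

4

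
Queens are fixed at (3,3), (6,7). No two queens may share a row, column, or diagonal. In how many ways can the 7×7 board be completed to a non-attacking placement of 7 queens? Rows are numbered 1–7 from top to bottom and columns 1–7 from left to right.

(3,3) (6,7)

1

Branch on row 1: col 4 → 1; col 6 → 0.
Sum: 1 + 0 = 1.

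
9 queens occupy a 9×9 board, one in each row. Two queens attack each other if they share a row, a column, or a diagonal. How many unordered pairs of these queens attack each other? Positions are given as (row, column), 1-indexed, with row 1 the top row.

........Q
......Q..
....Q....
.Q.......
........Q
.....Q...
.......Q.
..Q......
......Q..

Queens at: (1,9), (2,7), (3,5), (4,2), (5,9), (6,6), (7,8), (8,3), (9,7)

Same column: (1,9)–(5,9) (column 9); (2,7)–(9,7) (column 7).
Same diagonal: (4,2)–(9,7) (|4−9| = |2−7| = 5).
Total attacking pairs: 3.

3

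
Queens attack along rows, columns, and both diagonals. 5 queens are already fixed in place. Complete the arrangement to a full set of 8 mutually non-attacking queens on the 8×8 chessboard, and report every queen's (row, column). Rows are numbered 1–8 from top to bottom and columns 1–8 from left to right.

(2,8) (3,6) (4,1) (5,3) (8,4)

Row 1: attacked by (2,8)→{7,8}; (3,6)→{4,6,8}; (4,1)→{1,4}; (5,3)→{3,7}; (8,4)→{4}. Safe: 2, 5. Place at column 2.
Row 6: attacked by (1,2)→{2,7}; (2,8)→{4,8}; (3,6)→{3,6}; (4,1)→{1,3}; (5,3)→{2,3,4}; (8,4)→{2,4,6}. Safe: 5. Place at column 5.
Row 7: attacked by (1,2)→{2,8}; (2,8)→{3,8}; (3,6)→{2,6}; (4,1)→{1,4}; (5,3)→{1,3,5}; (6,5)→{4,5,6}; (8,4)→{3,4,5}. Safe: 7. Place at column 7.
Columns [2, 8, 6, 1, 3, 5, 7, 4], r−c [-1, -6, -3, 3, 2, 1, 0, 4], r+c [3, 10, 9, 5, 8, 11, 14, 12] are all distinct, so no two queens attack.

(1,2) (2,8) (3,6) (4,1) (5,3) (6,5) (7,7) (8,4)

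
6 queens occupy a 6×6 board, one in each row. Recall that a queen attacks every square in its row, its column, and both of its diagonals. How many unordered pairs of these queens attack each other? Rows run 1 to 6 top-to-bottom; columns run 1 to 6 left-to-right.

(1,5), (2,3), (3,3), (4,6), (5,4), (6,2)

2

Same column: (2,3)–(3,3) (column 3).
Same diagonal: (1,5)–(3,3) (|1−3| = |5−3| = 2).
Total attacking pairs: 2.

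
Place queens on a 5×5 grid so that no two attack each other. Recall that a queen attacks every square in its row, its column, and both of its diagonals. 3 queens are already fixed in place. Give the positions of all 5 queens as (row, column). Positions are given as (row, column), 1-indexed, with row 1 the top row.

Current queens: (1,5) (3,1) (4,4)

(1,5) (2,3) (3,1) (4,4) (5,2)

Row 2: attacked by (1,5)→{4,5}; (3,1)→{1,2}; (4,4)→{2,4}. Safe: 3. Place at column 3.
Row 5: attacked by (1,5)→{1,5}; (2,3)→{3}; (3,1)→{1,3}; (4,4)→{3,4,5}. Safe: 2. Place at column 2.
Columns [5, 3, 1, 4, 2], r−c [-4, -1, 2, 0, 3], r+c [6, 5, 4, 8, 7] are all distinct, so no two queens attack.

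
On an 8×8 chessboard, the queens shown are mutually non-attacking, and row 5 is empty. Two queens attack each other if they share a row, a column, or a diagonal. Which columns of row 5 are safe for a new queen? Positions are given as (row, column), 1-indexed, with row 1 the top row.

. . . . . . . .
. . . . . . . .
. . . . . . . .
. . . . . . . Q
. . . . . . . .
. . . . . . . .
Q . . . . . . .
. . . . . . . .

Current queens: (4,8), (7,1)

columns 2, 4, 5, 6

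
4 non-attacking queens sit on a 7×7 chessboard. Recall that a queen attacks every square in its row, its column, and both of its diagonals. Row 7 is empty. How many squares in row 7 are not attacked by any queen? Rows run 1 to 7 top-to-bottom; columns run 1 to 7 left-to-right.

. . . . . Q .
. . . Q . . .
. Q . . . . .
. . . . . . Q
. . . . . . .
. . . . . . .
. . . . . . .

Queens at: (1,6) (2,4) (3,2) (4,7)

3

(1,6) attacks row 7 at column 6.
(2,4) attacks row 7 at column 4.
(3,2) attacks row 7 at column 2 and diagonals 6.
(4,7) attacks row 7 at column 7 and diagonals 4.
Attacked columns: {2, 4, 6, 7}. Safe: {1, 3, 5}.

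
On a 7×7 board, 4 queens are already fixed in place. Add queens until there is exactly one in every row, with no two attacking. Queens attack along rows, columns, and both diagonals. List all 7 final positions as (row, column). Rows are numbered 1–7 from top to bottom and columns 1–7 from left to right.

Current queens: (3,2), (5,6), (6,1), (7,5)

(1,3) (2,7) (3,2) (4,4) (5,6) (6,1) (7,5)

Row 1: attacked by (3,2)→{2,4}; (5,6)→{2,6}; (6,1)→{1,6}; (7,5)→{5}. Safe: 3, 7. Place at column 3.
Row 2: attacked by (1,3)→{2,3,4}; (3,2)→{1,2,3}; (5,6)→{3,6}; (6,1)→{1,5}; (7,5)→{5}. Safe: 7. Place at column 7.
Row 4: attacked by (1,3)→{3,6}; (2,7)→{5,7}; (3,2)→{1,2,3}; (5,6)→{5,6,7}; (6,1)→{1,3}; (7,5)→{2,5}. Safe: 4. Place at column 4.
Columns [3, 7, 2, 4, 6, 1, 5], r−c [-2, -5, 1, 0, -1, 5, 2], r+c [4, 9, 5, 8, 11, 7, 12] are all distinct, so no two queens attack.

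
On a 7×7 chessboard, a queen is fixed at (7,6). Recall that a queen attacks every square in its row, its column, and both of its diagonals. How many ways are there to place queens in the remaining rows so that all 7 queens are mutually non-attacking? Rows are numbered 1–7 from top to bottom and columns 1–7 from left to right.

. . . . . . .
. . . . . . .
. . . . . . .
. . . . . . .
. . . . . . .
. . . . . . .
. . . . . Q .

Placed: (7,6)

7

Branch on row 1: col 1 → 1; col 2 → 4; col 3 → 1; col 4 → 1; col 5 → 0; col 7 → 0.
Sum: 1 + 4 + 1 + 1 + 0 + 0 = 7.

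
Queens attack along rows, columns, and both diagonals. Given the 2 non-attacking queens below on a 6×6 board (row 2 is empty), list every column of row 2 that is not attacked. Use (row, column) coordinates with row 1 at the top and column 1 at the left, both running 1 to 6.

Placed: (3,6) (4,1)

(3,6) attacks row 2 at column 6 and diagonals 5.
(4,1) attacks row 2 at column 1 and diagonals 3.
Attacked columns: {1, 3, 5, 6}. Safe: {2, 4}.

columns 2, 4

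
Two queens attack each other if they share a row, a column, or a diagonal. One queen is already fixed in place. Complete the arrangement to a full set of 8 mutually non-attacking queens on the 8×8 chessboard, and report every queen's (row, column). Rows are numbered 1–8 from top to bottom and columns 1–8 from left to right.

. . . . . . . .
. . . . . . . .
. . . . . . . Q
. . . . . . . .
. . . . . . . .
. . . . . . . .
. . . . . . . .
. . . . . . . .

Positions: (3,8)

Row 1: attacked by (3,8)→{6,8}. Safe: 1, 2, 3, 4, 5, 7. Place at column 1.
Row 2: attacked by (1,1)→{1,2}; (3,8)→{7,8}. Safe: 3, 4, 5, 6. Place at column 5.
Row 4: attacked by (1,1)→{1,4}; (2,5)→{3,5,7}; (3,8)→{7,8}. Safe: 2, 6. Place at column 6.
Row 5: attacked by (1,1)→{1,5}; (2,5)→{2,5,8}; (3,8)→{6,8}; (4,6)→{5,6,7}. Safe: 3, 4. Place at column 3.
Row 6: attacked by (1,1)→{1,6}; (2,5)→{1,5}; (3,8)→{5,8}; (4,6)→{4,6,8}; (5,3)→{2,3,4}. Safe: 7. Place at column 7.
Row 7: attacked by (1,1)→{1,7}; (2,5)→{5}; (3,8)→{4,8}; (4,6)→{3,6}; (5,3)→{1,3,5}; (6,7)→{6,7,8}. Safe: 2. Place at column 2.
Row 8: attacked by (1,1)→{1,8}; (2,5)→{5}; (3,8)→{3,8}; (4,6)→{2,6}; (5,3)→{3,6}; (6,7)→{5,7}; (7,2)→{1,2,3}. Safe: 4. Place at column 4.
Columns [1, 5, 8, 6, 3, 7, 2, 4], r−c [0, -3, -5, -2, 2, -1, 5, 4], r+c [2, 7, 11, 10, 8, 13, 9, 12] are all distinct, so no two queens attack.

(1,1) (2,5) (3,8) (4,6) (5,3) (6,7) (7,2) (8,4)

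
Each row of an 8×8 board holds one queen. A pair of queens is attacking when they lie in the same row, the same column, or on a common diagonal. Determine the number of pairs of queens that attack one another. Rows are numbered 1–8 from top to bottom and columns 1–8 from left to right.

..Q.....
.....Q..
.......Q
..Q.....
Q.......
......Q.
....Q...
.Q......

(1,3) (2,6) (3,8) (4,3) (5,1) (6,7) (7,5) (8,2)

Same column: (1,3)–(4,3) (column 3).
Total attacking pairs: 1.

1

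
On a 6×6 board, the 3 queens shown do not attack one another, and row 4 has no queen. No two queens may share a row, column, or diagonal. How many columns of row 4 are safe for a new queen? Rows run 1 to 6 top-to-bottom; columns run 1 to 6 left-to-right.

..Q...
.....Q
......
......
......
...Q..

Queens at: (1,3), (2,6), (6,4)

2

(1,3) attacks row 4 at column 3 and diagonals 6.
(2,6) attacks row 4 at column 6 and diagonals 4.
(6,4) attacks row 4 at column 4 and diagonals 2, 6.
Attacked columns: {2, 3, 4, 6}. Safe: {1, 5}.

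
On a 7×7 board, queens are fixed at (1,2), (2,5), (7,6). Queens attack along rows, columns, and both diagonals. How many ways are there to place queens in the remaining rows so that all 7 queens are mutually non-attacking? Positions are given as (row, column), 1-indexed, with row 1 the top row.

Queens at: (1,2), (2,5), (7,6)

3

Branch on row 3: col 1 → 1; col 3 → 1; col 7 → 1.
Sum: 1 + 1 + 1 = 3.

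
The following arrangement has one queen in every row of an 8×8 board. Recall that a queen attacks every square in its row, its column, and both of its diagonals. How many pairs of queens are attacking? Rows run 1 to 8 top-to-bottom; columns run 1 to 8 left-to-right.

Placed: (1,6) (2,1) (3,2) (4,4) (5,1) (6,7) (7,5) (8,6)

Same column: (1,6)–(8,6) (column 6); (2,1)–(5,1) (column 1).
Same diagonal: (2,1)–(3,2) (|2−3| = |1−2| = 1); (7,5)–(8,6) (|7−8| = |5−6| = 1).
Total attacking pairs: 4.

4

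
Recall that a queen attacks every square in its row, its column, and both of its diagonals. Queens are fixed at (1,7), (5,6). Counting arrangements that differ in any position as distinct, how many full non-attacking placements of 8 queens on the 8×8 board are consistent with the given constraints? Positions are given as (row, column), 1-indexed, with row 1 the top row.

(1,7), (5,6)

Branch on row 2: col 1 → 1; col 2 → 0; col 4 → 1; col 5 → 1.
Sum: 1 + 0 + 1 + 1 = 3.

3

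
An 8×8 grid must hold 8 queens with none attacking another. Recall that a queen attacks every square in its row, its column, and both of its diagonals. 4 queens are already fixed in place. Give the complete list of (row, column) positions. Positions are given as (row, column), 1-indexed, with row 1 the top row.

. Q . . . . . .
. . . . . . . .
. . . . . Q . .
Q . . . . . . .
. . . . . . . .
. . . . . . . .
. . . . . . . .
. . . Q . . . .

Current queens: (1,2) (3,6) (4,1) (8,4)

(1,2) (2,8) (3,6) (4,1) (5,3) (6,5) (7,7) (8,4)

Row 2: attacked by (1,2)→{1,2,3}; (3,6)→{5,6,7}; (4,1)→{1,3}; (8,4)→{4}. Safe: 8. Place at column 8.
Row 5: attacked by (1,2)→{2,6}; (2,8)→{5,8}; (3,6)→{4,6,8}; (4,1)→{1,2}; (8,4)→{1,4,7}. Safe: 3. Place at column 3.
Row 6: attacked by (1,2)→{2,7}; (2,8)→{4,8}; (3,6)→{3,6}; (4,1)→{1,3}; (5,3)→{2,3,4}; (8,4)→{2,4,6}. Safe: 5. Place at column 5.
Row 7: attacked by (1,2)→{2,8}; (2,8)→{3,8}; (3,6)→{2,6}; (4,1)→{1,4}; (5,3)→{1,3,5}; (6,5)→{4,5,6}; (8,4)→{3,4,5}. Safe: 7. Place at column 7.
Columns [2, 8, 6, 1, 3, 5, 7, 4], r−c [-1, -6, -3, 3, 2, 1, 0, 4], r+c [3, 10, 9, 5, 8, 11, 14, 12] are all distinct, so no two queens attack.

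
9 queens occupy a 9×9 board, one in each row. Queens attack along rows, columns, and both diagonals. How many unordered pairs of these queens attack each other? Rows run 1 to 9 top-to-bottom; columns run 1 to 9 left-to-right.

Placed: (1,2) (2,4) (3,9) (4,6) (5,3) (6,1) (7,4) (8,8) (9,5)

2

Same column: (2,4)–(7,4) (column 4).
Same diagonal: (2,4)–(4,6) (|2−4| = |4−6| = 2).
Total attacking pairs: 2.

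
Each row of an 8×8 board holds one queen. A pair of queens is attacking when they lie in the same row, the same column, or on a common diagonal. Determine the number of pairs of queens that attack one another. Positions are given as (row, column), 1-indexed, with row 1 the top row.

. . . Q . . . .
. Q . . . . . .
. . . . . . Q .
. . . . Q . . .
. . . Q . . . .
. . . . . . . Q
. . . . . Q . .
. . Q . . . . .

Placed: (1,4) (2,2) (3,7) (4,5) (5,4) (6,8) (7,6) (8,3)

3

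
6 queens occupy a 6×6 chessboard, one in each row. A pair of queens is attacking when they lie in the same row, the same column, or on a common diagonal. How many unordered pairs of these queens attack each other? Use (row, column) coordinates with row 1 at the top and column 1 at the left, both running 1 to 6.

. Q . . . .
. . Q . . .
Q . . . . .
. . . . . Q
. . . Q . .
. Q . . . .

2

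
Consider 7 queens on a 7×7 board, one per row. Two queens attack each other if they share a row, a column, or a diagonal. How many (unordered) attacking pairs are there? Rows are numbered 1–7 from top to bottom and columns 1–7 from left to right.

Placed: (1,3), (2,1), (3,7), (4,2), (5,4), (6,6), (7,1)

Same column: (2,1)–(7,1) (column 1).
Same diagonal: (2,1)–(5,4) (|2−5| = |1−4| = 3).
Total attacking pairs: 2.

2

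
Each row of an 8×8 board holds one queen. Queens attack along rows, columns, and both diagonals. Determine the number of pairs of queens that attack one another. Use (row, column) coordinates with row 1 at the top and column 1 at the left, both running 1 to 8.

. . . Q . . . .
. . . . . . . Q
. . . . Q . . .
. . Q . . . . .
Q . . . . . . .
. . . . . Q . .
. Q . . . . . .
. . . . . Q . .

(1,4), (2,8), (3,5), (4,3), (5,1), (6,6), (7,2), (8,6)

Same column: (6,6)–(8,6) (column 6).
Total attacking pairs: 1.

1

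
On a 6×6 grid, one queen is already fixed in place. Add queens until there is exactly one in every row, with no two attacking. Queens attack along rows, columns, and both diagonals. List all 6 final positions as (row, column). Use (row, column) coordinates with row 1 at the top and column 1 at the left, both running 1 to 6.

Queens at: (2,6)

(1,3) (2,6) (3,2) (4,5) (5,1) (6,4)

Row 1: attacked by (2,6)→{5,6}. Safe: 1, 2, 3, 4. Place at column 3.
Row 3: attacked by (1,3)→{1,3,5}; (2,6)→{5,6}. Safe: 2, 4. Place at column 2.
Row 4: attacked by (1,3)→{3,6}; (2,6)→{4,6}; (3,2)→{1,2,3}. Safe: 5. Place at column 5.
Row 5: attacked by (1,3)→{3}; (2,6)→{3,6}; (3,2)→{2,4}; (4,5)→{4,5,6}. Safe: 1. Place at column 1.
Row 6: attacked by (1,3)→{3}; (2,6)→{2,6}; (3,2)→{2,5}; (4,5)→{3,5}; (5,1)→{1,2}. Safe: 4. Place at column 4.
Columns [3, 6, 2, 5, 1, 4], r−c [-2, -4, 1, -1, 4, 2], r+c [4, 8, 5, 9, 6, 10] are all distinct, so no two queens attack.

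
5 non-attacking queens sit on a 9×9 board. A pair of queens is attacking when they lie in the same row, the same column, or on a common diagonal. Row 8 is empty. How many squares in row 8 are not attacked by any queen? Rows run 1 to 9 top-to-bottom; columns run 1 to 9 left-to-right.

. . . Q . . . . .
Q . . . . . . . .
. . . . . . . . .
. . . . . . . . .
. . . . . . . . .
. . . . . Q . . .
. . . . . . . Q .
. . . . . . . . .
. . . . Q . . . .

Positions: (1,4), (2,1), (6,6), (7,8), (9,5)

2

(1,4) attacks row 8 at column 4.
(2,1) attacks row 8 at column 1 and diagonals 7.
(6,6) attacks row 8 at column 6 and diagonals 4, 8.
(7,8) attacks row 8 at column 8 and diagonals 7, 9.
(9,5) attacks row 8 at column 5 and diagonals 4, 6.
Attacked columns: {1, 4, 5, 6, 7, 8, 9}. Safe: {2, 3}.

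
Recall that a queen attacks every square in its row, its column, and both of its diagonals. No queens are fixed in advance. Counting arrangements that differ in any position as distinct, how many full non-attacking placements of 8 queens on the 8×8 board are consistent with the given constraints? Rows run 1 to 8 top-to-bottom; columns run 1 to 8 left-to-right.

92

Branch on row 1: col 1 → 4; col 2 → 8; col 3 → 16; col 4 → 18; col 5 → 18; col 6 → 16; col 7 → 8; col 8 → 4.
Sum: 4 + 8 + 16 + 18 + 18 + 16 + 8 + 4 = 92.
(This is the classic 8-queens count.)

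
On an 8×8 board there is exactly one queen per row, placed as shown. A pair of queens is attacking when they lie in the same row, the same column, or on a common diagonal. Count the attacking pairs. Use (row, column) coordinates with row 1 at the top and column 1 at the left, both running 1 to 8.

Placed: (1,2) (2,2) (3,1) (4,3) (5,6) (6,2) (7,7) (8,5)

6

Same column: (1,2)–(2,2) (column 2); (1,2)–(6,2) (column 2); (2,2)–(6,2) (column 2).
Same diagonal: (1,2)–(5,6) (|1−5| = |2−6| = 4); (2,2)–(3,1) (|2−3| = |2−1| = 1); (2,2)–(7,7) (|2−7| = |2−7| = 5).
Total attacking pairs: 6.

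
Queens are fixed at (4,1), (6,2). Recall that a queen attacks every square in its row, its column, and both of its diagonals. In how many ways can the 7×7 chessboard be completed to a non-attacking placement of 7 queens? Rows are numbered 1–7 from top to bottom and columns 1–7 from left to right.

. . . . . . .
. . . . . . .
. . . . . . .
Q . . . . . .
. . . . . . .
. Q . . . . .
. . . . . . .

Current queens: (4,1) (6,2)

1

Branch on row 1: col 3 → 1; col 5 → 0; col 6 → 0.
Sum: 1 + 0 + 0 = 1.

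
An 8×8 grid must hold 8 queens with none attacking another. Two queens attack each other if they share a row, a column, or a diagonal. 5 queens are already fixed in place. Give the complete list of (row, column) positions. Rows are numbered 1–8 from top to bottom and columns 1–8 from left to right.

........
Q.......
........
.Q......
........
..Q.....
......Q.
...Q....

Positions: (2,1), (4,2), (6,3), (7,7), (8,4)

Row 1: attacked by (2,1)→{1,2}; (4,2)→{2,5}; (6,3)→{3,8}; (7,7)→{1,7}; (8,4)→{4}. Safe: 6. Place at column 6.
Row 3: attacked by (1,6)→{4,6,8}; (2,1)→{1,2}; (4,2)→{1,2,3}; (6,3)→{3,6}; (7,7)→{3,7}; (8,4)→{4}. Safe: 5. Place at column 5.
Row 5: attacked by (1,6)→{2,6}; (2,1)→{1,4}; (3,5)→{3,5,7}; (4,2)→{1,2,3}; (6,3)→{2,3,4}; (7,7)→{5,7}; (8,4)→{1,4,7}. Safe: 8. Place at column 8.
Columns [6, 1, 5, 2, 8, 3, 7, 4], r−c [-5, 1, -2, 2, -3, 3, 0, 4], r+c [7, 3, 8, 6, 13, 9, 14, 12] are all distinct, so no two queens attack.

(1,6) (2,1) (3,5) (4,2) (5,8) (6,3) (7,7) (8,4)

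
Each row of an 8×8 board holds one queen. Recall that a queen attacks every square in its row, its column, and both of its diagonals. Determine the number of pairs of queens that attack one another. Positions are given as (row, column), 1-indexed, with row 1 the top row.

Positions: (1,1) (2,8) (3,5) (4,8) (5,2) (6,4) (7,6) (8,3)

2

Same column: (2,8)–(4,8) (column 8).
Same diagonal: (2,8)–(6,4) (|2−6| = |8−4| = 4).
Total attacking pairs: 2.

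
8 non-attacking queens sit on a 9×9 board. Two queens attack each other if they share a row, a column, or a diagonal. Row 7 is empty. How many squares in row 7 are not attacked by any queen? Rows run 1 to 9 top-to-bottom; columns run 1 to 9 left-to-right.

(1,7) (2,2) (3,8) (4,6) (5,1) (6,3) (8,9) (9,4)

1

(1,7) attacks row 7 at column 7 and diagonals 1.
(2,2) attacks row 7 at column 2 and diagonals 7.
(3,8) attacks row 7 at column 8 and diagonals 4.
(4,6) attacks row 7 at column 6 and diagonals 3, 9.
(5,1) attacks row 7 at column 1 and diagonals 3.
(6,3) attacks row 7 at column 3 and diagonals 2, 4.
(8,9) attacks row 7 at column 9 and diagonals 8.
(9,4) attacks row 7 at column 4 and diagonals 2, 6.
Attacked columns: {1, 2, 3, 4, 6, 7, 8, 9}. Safe: {5}.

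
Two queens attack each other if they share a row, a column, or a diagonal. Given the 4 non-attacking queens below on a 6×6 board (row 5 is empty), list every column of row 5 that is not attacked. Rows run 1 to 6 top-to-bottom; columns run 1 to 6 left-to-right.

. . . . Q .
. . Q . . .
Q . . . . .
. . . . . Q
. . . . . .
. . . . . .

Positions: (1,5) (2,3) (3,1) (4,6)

(1,5) attacks row 5 at column 5 and diagonals 1.
(2,3) attacks row 5 at column 3 and diagonals 6.
(3,1) attacks row 5 at column 1 and diagonals 3.
(4,6) attacks row 5 at column 6 and diagonals 5.
Attacked columns: {1, 3, 5, 6}. Safe: {2, 4}.

columns 2, 4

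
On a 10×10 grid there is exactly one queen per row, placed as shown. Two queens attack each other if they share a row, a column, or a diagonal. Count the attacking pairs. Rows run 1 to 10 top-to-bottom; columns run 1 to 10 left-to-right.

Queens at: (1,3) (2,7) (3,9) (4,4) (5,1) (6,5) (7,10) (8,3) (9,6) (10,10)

4

Same column: (1,3)–(8,3) (column 3); (7,10)–(10,10) (column 10).
Same diagonal: (4,4)–(10,10) (|4−10| = |4−10| = 6); (6,5)–(8,3) (|6−8| = |5−3| = 2).
Total attacking pairs: 4.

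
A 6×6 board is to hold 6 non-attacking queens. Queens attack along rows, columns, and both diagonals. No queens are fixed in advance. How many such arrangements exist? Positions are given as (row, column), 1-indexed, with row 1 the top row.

4

Branch on row 1: col 1 → 0; col 2 → 1; col 3 → 1; col 4 → 1; col 5 → 1; col 6 → 0.
Sum: 0 + 1 + 1 + 1 + 1 + 0 = 4.
(This is the classic 6-queens count.)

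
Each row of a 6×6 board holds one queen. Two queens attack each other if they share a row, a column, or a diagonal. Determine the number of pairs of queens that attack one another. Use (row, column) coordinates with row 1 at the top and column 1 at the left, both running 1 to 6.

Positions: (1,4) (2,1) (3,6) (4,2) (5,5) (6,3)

2

Same diagonal: (1,4)–(3,6) (|1−3| = |4−6| = 2); (3,6)–(6,3) (|3−6| = |6−3| = 3).
Total attacking pairs: 2.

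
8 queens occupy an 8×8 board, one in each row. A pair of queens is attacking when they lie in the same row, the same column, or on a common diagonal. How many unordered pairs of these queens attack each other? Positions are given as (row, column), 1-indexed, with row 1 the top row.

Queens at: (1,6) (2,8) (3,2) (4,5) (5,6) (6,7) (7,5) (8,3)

6

Same column: (1,6)–(5,6) (column 6); (4,5)–(7,5) (column 5).
Same diagonal: (4,5)–(5,6) (|4−5| = |5−6| = 1); (4,5)–(6,7) (|4−6| = |5−7| = 2); (5,6)–(6,7) (|5−6| = |6−7| = 1); (5,6)–(8,3) (|5−8| = |6−3| = 3).
Total attacking pairs: 6.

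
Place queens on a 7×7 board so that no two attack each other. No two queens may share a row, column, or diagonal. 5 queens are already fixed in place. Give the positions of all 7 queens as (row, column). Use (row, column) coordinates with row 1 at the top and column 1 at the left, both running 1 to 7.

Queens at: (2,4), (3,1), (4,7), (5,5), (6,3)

(1,2) (2,4) (3,1) (4,7) (5,5) (6,3) (7,6)

Row 1: attacked by (2,4)→{3,4,5}; (3,1)→{1,3}; (4,7)→{4,7}; (5,5)→{1,5}; (6,3)→{3}. Safe: 2, 6. Place at column 2.
Row 7: attacked by (1,2)→{2}; (2,4)→{4}; (3,1)→{1,5}; (4,7)→{4,7}; (5,5)→{3,5,7}; (6,3)→{2,3,4}. Safe: 6. Place at column 6.
Columns [2, 4, 1, 7, 5, 3, 6], r−c [-1, -2, 2, -3, 0, 3, 1], r+c [3, 6, 4, 11, 10, 9, 13] are all distinct, so no two queens attack.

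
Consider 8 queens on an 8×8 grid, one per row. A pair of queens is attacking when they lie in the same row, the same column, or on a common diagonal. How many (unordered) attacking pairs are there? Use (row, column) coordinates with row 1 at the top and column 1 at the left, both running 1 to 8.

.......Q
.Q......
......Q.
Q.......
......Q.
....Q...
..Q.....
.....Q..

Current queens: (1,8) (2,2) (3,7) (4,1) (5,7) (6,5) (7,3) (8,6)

Same column: (3,7)–(5,7) (column 7).
Same diagonal: (3,7)–(7,3) (|3−7| = |7−3| = 4).
Total attacking pairs: 2.

2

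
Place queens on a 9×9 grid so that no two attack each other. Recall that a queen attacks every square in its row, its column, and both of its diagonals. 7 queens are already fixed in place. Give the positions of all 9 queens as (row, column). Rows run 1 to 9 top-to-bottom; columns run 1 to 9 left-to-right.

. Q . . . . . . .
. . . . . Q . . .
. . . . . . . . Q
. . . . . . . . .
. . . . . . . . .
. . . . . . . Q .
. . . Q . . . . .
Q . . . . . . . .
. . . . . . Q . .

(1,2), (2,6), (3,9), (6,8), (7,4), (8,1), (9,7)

(1,2) (2,6) (3,9) (4,3) (5,5) (6,8) (7,4) (8,1) (9,7)

Row 4: attacked by (1,2)→{2,5}; (2,6)→{4,6,8}; (3,9)→{8,9}; (6,8)→{6,8}; (7,4)→{1,4,7}; (8,1)→{1,5}; (9,7)→{2,7}. Safe: 3. Place at column 3.
Row 5: attacked by (1,2)→{2,6}; (2,6)→{3,6,9}; (3,9)→{7,9}; (4,3)→{2,3,4}; (6,8)→{7,8,9}; (7,4)→{2,4,6}; (8,1)→{1,4}; (9,7)→{3,7}. Safe: 5. Place at column 5.
Columns [2, 6, 9, 3, 5, 8, 4, 1, 7], r−c [-1, -4, -6, 1, 0, -2, 3, 7, 2], r+c [3, 8, 12, 7, 10, 14, 11, 9, 16] are all distinct, so no two queens attack.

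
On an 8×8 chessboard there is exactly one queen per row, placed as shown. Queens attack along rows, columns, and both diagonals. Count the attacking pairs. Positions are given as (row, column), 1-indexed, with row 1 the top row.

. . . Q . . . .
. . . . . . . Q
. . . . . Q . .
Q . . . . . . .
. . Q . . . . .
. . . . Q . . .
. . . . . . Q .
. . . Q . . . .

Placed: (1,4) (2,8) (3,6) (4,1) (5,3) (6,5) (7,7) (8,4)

Same column: (1,4)–(8,4) (column 4).
Same diagonal: (1,4)–(3,6) (|1−3| = |4−6| = 2); (1,4)–(4,1) (|1−4| = |4−1| = 3).
Total attacking pairs: 3.

3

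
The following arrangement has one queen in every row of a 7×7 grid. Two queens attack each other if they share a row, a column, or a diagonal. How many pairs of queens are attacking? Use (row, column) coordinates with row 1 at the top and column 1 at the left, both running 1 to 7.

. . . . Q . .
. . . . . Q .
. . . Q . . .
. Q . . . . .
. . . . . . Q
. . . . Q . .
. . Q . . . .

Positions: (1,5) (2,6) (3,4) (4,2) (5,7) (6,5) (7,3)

Same column: (1,5)–(6,5) (column 5).
Same diagonal: (1,5)–(2,6) (|1−2| = |5−6| = 1); (1,5)–(4,2) (|1−4| = |5−2| = 3).
Total attacking pairs: 3.

3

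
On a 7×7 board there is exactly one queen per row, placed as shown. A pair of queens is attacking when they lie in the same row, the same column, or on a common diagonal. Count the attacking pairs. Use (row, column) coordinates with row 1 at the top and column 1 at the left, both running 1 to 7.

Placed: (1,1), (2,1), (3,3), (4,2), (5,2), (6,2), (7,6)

Same column: (1,1)–(2,1) (column 1); (4,2)–(5,2) (column 2); (4,2)–(6,2) (column 2); (5,2)–(6,2) (column 2).
Same diagonal: (1,1)–(3,3) (|1−3| = |1−3| = 2); (2,1)–(7,6) (|2−7| = |1−6| = 5); (3,3)–(4,2) (|3−4| = |3−2| = 1).
Total attacking pairs: 7.

7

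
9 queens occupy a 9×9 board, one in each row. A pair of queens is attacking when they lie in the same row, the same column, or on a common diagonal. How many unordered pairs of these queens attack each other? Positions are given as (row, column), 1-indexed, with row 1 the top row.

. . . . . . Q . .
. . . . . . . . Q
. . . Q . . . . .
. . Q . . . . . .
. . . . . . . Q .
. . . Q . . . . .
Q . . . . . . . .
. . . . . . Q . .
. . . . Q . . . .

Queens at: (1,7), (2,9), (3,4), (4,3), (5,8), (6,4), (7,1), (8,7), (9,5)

5

Same column: (1,7)–(8,7) (column 7); (3,4)–(6,4) (column 4).
Same diagonal: (1,7)–(7,1) (|1−7| = |7−1| = 6); (3,4)–(4,3) (|3−4| = |4−3| = 1); (4,3)–(8,7) (|4−8| = |3−7| = 4).
Total attacking pairs: 5.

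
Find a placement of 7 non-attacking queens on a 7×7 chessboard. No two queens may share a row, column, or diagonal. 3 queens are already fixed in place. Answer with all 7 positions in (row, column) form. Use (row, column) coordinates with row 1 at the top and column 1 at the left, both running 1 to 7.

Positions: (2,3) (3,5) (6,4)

(1,1) (2,3) (3,5) (4,7) (5,2) (6,4) (7,6)

Row 1: attacked by (2,3)→{2,3,4}; (3,5)→{3,5,7}; (6,4)→{4}. Safe: 1, 6. Place at column 1.
Row 4: attacked by (1,1)→{1,4}; (2,3)→{1,3,5}; (3,5)→{4,5,6}; (6,4)→{2,4,6}. Safe: 7. Place at column 7.
Row 5: attacked by (1,1)→{1,5}; (2,3)→{3,6}; (3,5)→{3,5,7}; (4,7)→{6,7}; (6,4)→{3,4,5}. Safe: 2. Place at column 2.
Row 7: attacked by (1,1)→{1,7}; (2,3)→{3}; (3,5)→{1,5}; (4,7)→{4,7}; (5,2)→{2,4}; (6,4)→{3,4,5}. Safe: 6. Place at column 6.
Columns [1, 3, 5, 7, 2, 4, 6], r−c [0, -1, -2, -3, 3, 2, 1], r+c [2, 5, 8, 11, 7, 10, 13] are all distinct, so no two queens attack.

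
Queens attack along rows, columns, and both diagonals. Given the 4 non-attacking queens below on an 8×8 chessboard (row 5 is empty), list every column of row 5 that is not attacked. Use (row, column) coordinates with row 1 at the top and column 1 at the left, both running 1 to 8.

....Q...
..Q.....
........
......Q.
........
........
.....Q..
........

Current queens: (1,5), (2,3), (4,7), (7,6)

(1,5) attacks row 5 at column 5 and diagonals 1.
(2,3) attacks row 5 at column 3 and diagonals 6.
(4,7) attacks row 5 at column 7 and diagonals 6, 8.
(7,6) attacks row 5 at column 6 and diagonals 4, 8.
Attacked columns: {1, 3, 4, 5, 6, 7, 8}. Safe: {2}.

columns 2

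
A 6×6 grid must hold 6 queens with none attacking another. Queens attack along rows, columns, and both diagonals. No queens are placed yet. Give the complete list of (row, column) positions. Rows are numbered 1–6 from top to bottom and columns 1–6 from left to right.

(1,5) (2,3) (3,1) (4,6) (5,4) (6,2)

Row 1: Safe: 1, 2, 3, 4, 5, 6. Place at column 5.
Row 2: attacked by (1,5)→{4,5,6}. Safe: 1, 2, 3. Place at column 3.
Row 3: attacked by (1,5)→{3,5}; (2,3)→{2,3,4}. Safe: 1, 6. Place at column 1.
Row 4: attacked by (1,5)→{2,5}; (2,3)→{1,3,5}; (3,1)→{1,2}. Safe: 4, 6. Place at column 6.
Row 5: attacked by (1,5)→{1,5}; (2,3)→{3,6}; (3,1)→{1,3}; (4,6)→{5,6}. Safe: 2, 4. Place at column 4.
Row 6: attacked by (1,5)→{5}; (2,3)→{3}; (3,1)→{1,4}; (4,6)→{4,6}; (5,4)→{3,4,5}. Safe: 2. Place at column 2.
Columns [5, 3, 1, 6, 4, 2], r−c [-4, -1, 2, -2, 1, 4], r+c [6, 5, 4, 10, 9, 8] are all distinct, so no two queens attack.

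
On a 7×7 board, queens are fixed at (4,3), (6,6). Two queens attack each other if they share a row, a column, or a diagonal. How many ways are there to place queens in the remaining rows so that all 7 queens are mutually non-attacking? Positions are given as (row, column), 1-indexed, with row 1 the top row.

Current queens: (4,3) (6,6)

Branch on row 1: col 2 → 1; col 4 → 0; col 5 → 0; col 7 → 0.
Sum: 1 + 0 + 0 + 0 = 1.

1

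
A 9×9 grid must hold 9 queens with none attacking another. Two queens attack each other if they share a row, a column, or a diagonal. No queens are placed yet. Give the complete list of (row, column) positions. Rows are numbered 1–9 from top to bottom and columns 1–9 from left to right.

Row 1: Safe: 1, 2, 3, 4, 5, 6, 7, 8, 9. Place at column 2.
Row 2: attacked by (1,2)→{1,2,3}. Safe: 4, 5, 6, 7, 8, 9. Place at column 9.
Row 3: attacked by (1,2)→{2,4}; (2,9)→{8,9}. Safe: 1, 3, 5, 6, 7. Place at column 6.
Row 4: attacked by (1,2)→{2,5}; (2,9)→{7,9}; (3,6)→{5,6,7}. Safe: 1, 3, 4, 8. Place at column 4.
Row 5: attacked by (1,2)→{2,6}; (2,9)→{6,9}; (3,6)→{4,6,8}; (4,4)→{3,4,5}. Safe: 1, 7. Place at column 7.
Row 6: attacked by (1,2)→{2,7}; (2,9)→{5,9}; (3,6)→{3,6,9}; (4,4)→{2,4,6}; (5,7)→{6,7,8}. Safe: 1. Place at column 1.
Row 7: attacked by (1,2)→{2,8}; (2,9)→{4,9}; (3,6)→{2,6}; (4,4)→{1,4,7}; (5,7)→{5,7,9}; (6,1)→{1,2}. Safe: 3. Place at column 3.
Row 8: attacked by (1,2)→{2,9}; (2,9)→{3,9}; (3,6)→{1,6}; (4,4)→{4,8}; (5,7)→{4,7}; (6,1)→{1,3}; (7,3)→{2,3,4}. Safe: 5. Place at column 5.
Row 9: attacked by (1,2)→{2}; (2,9)→{2,9}; (3,6)→{6}; (4,4)→{4,9}; (5,7)→{3,7}; (6,1)→{1,4}; (7,3)→{1,3,5}; (8,5)→{4,5,6}. Safe: 8. Place at column 8.
Columns [2, 9, 6, 4, 7, 1, 3, 5, 8], r−c [-1, -7, -3, 0, -2, 5, 4, 3, 1], r+c [3, 11, 9, 8, 12, 7, 10, 13, 17] are all distinct, so no two queens attack.

(1,2) (2,9) (3,6) (4,4) (5,7) (6,1) (7,3) (8,5) (9,8)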